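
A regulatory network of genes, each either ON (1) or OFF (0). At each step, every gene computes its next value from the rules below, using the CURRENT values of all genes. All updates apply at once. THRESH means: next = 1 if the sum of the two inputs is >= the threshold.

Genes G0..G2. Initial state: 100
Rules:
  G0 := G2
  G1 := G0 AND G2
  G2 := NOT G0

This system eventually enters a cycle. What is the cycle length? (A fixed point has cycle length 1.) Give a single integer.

Step 0: 100
Step 1: G0=G2=0 G1=G0&G2=1&0=0 G2=NOT G0=NOT 1=0 -> 000
Step 2: G0=G2=0 G1=G0&G2=0&0=0 G2=NOT G0=NOT 0=1 -> 001
Step 3: G0=G2=1 G1=G0&G2=0&1=0 G2=NOT G0=NOT 0=1 -> 101
Step 4: G0=G2=1 G1=G0&G2=1&1=1 G2=NOT G0=NOT 1=0 -> 110
Step 5: G0=G2=0 G1=G0&G2=1&0=0 G2=NOT G0=NOT 1=0 -> 000
State from step 5 equals state from step 1 -> cycle length 4

Answer: 4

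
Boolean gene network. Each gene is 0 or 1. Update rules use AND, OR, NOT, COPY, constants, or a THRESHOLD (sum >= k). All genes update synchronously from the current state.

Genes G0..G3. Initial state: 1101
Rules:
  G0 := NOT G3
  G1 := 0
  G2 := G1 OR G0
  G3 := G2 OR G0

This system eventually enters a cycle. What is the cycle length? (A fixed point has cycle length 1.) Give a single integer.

Step 0: 1101
Step 1: G0=NOT G3=NOT 1=0 G1=0(const) G2=G1|G0=1|1=1 G3=G2|G0=0|1=1 -> 0011
Step 2: G0=NOT G3=NOT 1=0 G1=0(const) G2=G1|G0=0|0=0 G3=G2|G0=1|0=1 -> 0001
Step 3: G0=NOT G3=NOT 1=0 G1=0(const) G2=G1|G0=0|0=0 G3=G2|G0=0|0=0 -> 0000
Step 4: G0=NOT G3=NOT 0=1 G1=0(const) G2=G1|G0=0|0=0 G3=G2|G0=0|0=0 -> 1000
Step 5: G0=NOT G3=NOT 0=1 G1=0(const) G2=G1|G0=0|1=1 G3=G2|G0=0|1=1 -> 1011
Step 6: G0=NOT G3=NOT 1=0 G1=0(const) G2=G1|G0=0|1=1 G3=G2|G0=1|1=1 -> 0011
State from step 6 equals state from step 1 -> cycle length 5

Answer: 5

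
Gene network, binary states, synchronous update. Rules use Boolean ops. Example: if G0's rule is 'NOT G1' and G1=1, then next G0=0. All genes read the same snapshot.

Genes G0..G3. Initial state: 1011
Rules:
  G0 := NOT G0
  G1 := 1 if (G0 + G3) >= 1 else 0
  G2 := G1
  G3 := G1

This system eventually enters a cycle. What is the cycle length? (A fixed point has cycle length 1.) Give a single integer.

Step 0: 1011
Step 1: G0=NOT G0=NOT 1=0 G1=(1+1>=1)=1 G2=G1=0 G3=G1=0 -> 0100
Step 2: G0=NOT G0=NOT 0=1 G1=(0+0>=1)=0 G2=G1=1 G3=G1=1 -> 1011
State from step 2 equals state from step 0 -> cycle length 2

Answer: 2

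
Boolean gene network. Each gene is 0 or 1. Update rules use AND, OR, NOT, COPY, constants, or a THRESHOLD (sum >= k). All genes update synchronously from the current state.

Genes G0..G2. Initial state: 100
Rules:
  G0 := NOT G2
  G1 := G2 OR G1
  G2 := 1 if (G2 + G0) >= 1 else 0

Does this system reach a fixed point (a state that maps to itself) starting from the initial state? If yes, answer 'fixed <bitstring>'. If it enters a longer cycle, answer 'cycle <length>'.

Step 0: 100
Step 1: G0=NOT G2=NOT 0=1 G1=G2|G1=0|0=0 G2=(0+1>=1)=1 -> 101
Step 2: G0=NOT G2=NOT 1=0 G1=G2|G1=1|0=1 G2=(1+1>=1)=1 -> 011
Step 3: G0=NOT G2=NOT 1=0 G1=G2|G1=1|1=1 G2=(1+0>=1)=1 -> 011
Fixed point reached at step 2: 011

Answer: fixed 011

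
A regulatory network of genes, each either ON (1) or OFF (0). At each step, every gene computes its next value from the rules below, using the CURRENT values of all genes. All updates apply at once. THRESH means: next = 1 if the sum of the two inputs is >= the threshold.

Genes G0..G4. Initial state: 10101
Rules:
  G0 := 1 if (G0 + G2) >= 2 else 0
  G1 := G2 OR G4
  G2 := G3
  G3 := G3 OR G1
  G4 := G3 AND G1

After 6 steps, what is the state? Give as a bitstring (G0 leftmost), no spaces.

Step 1: G0=(1+1>=2)=1 G1=G2|G4=1|1=1 G2=G3=0 G3=G3|G1=0|0=0 G4=G3&G1=0&0=0 -> 11000
Step 2: G0=(1+0>=2)=0 G1=G2|G4=0|0=0 G2=G3=0 G3=G3|G1=0|1=1 G4=G3&G1=0&1=0 -> 00010
Step 3: G0=(0+0>=2)=0 G1=G2|G4=0|0=0 G2=G3=1 G3=G3|G1=1|0=1 G4=G3&G1=1&0=0 -> 00110
Step 4: G0=(0+1>=2)=0 G1=G2|G4=1|0=1 G2=G3=1 G3=G3|G1=1|0=1 G4=G3&G1=1&0=0 -> 01110
Step 5: G0=(0+1>=2)=0 G1=G2|G4=1|0=1 G2=G3=1 G3=G3|G1=1|1=1 G4=G3&G1=1&1=1 -> 01111
Step 6: G0=(0+1>=2)=0 G1=G2|G4=1|1=1 G2=G3=1 G3=G3|G1=1|1=1 G4=G3&G1=1&1=1 -> 01111

01111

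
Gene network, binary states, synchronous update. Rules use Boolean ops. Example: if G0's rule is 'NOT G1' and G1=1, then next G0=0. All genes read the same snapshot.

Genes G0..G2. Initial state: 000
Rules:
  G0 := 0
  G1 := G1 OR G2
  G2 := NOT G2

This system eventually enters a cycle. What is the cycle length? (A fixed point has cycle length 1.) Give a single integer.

Answer: 2

Derivation:
Step 0: 000
Step 1: G0=0(const) G1=G1|G2=0|0=0 G2=NOT G2=NOT 0=1 -> 001
Step 2: G0=0(const) G1=G1|G2=0|1=1 G2=NOT G2=NOT 1=0 -> 010
Step 3: G0=0(const) G1=G1|G2=1|0=1 G2=NOT G2=NOT 0=1 -> 011
Step 4: G0=0(const) G1=G1|G2=1|1=1 G2=NOT G2=NOT 1=0 -> 010
State from step 4 equals state from step 2 -> cycle length 2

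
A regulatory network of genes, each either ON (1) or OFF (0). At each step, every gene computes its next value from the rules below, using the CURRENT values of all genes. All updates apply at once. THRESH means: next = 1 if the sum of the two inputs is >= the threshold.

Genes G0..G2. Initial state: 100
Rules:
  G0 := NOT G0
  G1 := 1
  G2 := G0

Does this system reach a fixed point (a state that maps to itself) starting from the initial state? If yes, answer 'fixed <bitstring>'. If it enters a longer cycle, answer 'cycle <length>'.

Answer: cycle 2

Derivation:
Step 0: 100
Step 1: G0=NOT G0=NOT 1=0 G1=1(const) G2=G0=1 -> 011
Step 2: G0=NOT G0=NOT 0=1 G1=1(const) G2=G0=0 -> 110
Step 3: G0=NOT G0=NOT 1=0 G1=1(const) G2=G0=1 -> 011
Cycle of length 2 starting at step 1 -> no fixed point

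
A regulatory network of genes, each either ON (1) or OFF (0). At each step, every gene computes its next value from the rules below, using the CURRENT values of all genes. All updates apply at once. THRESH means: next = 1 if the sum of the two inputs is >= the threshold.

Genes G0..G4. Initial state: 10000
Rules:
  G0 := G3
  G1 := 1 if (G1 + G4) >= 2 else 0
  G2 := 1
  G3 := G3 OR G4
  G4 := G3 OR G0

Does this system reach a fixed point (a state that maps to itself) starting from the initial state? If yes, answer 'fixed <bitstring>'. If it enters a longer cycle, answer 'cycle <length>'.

Step 0: 10000
Step 1: G0=G3=0 G1=(0+0>=2)=0 G2=1(const) G3=G3|G4=0|0=0 G4=G3|G0=0|1=1 -> 00101
Step 2: G0=G3=0 G1=(0+1>=2)=0 G2=1(const) G3=G3|G4=0|1=1 G4=G3|G0=0|0=0 -> 00110
Step 3: G0=G3=1 G1=(0+0>=2)=0 G2=1(const) G3=G3|G4=1|0=1 G4=G3|G0=1|0=1 -> 10111
Step 4: G0=G3=1 G1=(0+1>=2)=0 G2=1(const) G3=G3|G4=1|1=1 G4=G3|G0=1|1=1 -> 10111
Fixed point reached at step 3: 10111

Answer: fixed 10111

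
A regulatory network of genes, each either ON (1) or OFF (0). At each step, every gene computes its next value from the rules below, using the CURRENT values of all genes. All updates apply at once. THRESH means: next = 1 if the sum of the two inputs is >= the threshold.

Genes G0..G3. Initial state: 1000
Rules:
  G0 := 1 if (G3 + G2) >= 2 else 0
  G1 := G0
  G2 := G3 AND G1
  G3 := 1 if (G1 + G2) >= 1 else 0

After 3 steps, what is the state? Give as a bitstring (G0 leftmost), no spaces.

Step 1: G0=(0+0>=2)=0 G1=G0=1 G2=G3&G1=0&0=0 G3=(0+0>=1)=0 -> 0100
Step 2: G0=(0+0>=2)=0 G1=G0=0 G2=G3&G1=0&1=0 G3=(1+0>=1)=1 -> 0001
Step 3: G0=(1+0>=2)=0 G1=G0=0 G2=G3&G1=1&0=0 G3=(0+0>=1)=0 -> 0000

0000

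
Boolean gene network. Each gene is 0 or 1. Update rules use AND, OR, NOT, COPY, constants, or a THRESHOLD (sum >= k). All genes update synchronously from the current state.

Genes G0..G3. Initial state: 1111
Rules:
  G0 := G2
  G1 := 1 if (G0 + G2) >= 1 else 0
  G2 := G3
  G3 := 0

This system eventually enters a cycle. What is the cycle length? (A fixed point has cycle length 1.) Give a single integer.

Answer: 1

Derivation:
Step 0: 1111
Step 1: G0=G2=1 G1=(1+1>=1)=1 G2=G3=1 G3=0(const) -> 1110
Step 2: G0=G2=1 G1=(1+1>=1)=1 G2=G3=0 G3=0(const) -> 1100
Step 3: G0=G2=0 G1=(1+0>=1)=1 G2=G3=0 G3=0(const) -> 0100
Step 4: G0=G2=0 G1=(0+0>=1)=0 G2=G3=0 G3=0(const) -> 0000
Step 5: G0=G2=0 G1=(0+0>=1)=0 G2=G3=0 G3=0(const) -> 0000
State from step 5 equals state from step 4 -> cycle length 1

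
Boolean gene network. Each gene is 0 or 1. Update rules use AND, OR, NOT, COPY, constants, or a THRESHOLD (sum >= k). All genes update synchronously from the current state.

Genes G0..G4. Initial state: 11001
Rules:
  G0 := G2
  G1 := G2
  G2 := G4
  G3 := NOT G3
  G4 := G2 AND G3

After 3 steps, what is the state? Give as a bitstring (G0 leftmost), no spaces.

Step 1: G0=G2=0 G1=G2=0 G2=G4=1 G3=NOT G3=NOT 0=1 G4=G2&G3=0&0=0 -> 00110
Step 2: G0=G2=1 G1=G2=1 G2=G4=0 G3=NOT G3=NOT 1=0 G4=G2&G3=1&1=1 -> 11001
Step 3: G0=G2=0 G1=G2=0 G2=G4=1 G3=NOT G3=NOT 0=1 G4=G2&G3=0&0=0 -> 00110

00110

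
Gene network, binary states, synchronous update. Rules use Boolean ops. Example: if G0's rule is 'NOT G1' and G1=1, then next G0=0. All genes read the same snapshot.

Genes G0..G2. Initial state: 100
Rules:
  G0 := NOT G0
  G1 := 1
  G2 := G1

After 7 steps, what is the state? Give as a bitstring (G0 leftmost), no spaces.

Step 1: G0=NOT G0=NOT 1=0 G1=1(const) G2=G1=0 -> 010
Step 2: G0=NOT G0=NOT 0=1 G1=1(const) G2=G1=1 -> 111
Step 3: G0=NOT G0=NOT 1=0 G1=1(const) G2=G1=1 -> 011
Step 4: G0=NOT G0=NOT 0=1 G1=1(const) G2=G1=1 -> 111
Step 5: G0=NOT G0=NOT 1=0 G1=1(const) G2=G1=1 -> 011
Step 6: G0=NOT G0=NOT 0=1 G1=1(const) G2=G1=1 -> 111
Step 7: G0=NOT G0=NOT 1=0 G1=1(const) G2=G1=1 -> 011

011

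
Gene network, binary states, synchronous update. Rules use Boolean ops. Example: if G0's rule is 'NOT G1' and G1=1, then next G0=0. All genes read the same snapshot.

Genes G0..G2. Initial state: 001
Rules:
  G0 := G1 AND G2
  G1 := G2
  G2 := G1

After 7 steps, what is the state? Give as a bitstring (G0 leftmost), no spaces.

Step 1: G0=G1&G2=0&1=0 G1=G2=1 G2=G1=0 -> 010
Step 2: G0=G1&G2=1&0=0 G1=G2=0 G2=G1=1 -> 001
Step 3: G0=G1&G2=0&1=0 G1=G2=1 G2=G1=0 -> 010
Step 4: G0=G1&G2=1&0=0 G1=G2=0 G2=G1=1 -> 001
Step 5: G0=G1&G2=0&1=0 G1=G2=1 G2=G1=0 -> 010
Step 6: G0=G1&G2=1&0=0 G1=G2=0 G2=G1=1 -> 001
Step 7: G0=G1&G2=0&1=0 G1=G2=1 G2=G1=0 -> 010

010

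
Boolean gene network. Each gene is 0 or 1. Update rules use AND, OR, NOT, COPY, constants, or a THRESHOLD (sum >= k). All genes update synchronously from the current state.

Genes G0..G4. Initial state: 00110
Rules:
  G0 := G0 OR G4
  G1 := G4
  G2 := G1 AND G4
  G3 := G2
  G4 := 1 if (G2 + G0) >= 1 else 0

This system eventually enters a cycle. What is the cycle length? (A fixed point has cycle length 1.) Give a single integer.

Answer: 1

Derivation:
Step 0: 00110
Step 1: G0=G0|G4=0|0=0 G1=G4=0 G2=G1&G4=0&0=0 G3=G2=1 G4=(1+0>=1)=1 -> 00011
Step 2: G0=G0|G4=0|1=1 G1=G4=1 G2=G1&G4=0&1=0 G3=G2=0 G4=(0+0>=1)=0 -> 11000
Step 3: G0=G0|G4=1|0=1 G1=G4=0 G2=G1&G4=1&0=0 G3=G2=0 G4=(0+1>=1)=1 -> 10001
Step 4: G0=G0|G4=1|1=1 G1=G4=1 G2=G1&G4=0&1=0 G3=G2=0 G4=(0+1>=1)=1 -> 11001
Step 5: G0=G0|G4=1|1=1 G1=G4=1 G2=G1&G4=1&1=1 G3=G2=0 G4=(0+1>=1)=1 -> 11101
Step 6: G0=G0|G4=1|1=1 G1=G4=1 G2=G1&G4=1&1=1 G3=G2=1 G4=(1+1>=1)=1 -> 11111
Step 7: G0=G0|G4=1|1=1 G1=G4=1 G2=G1&G4=1&1=1 G3=G2=1 G4=(1+1>=1)=1 -> 11111
State from step 7 equals state from step 6 -> cycle length 1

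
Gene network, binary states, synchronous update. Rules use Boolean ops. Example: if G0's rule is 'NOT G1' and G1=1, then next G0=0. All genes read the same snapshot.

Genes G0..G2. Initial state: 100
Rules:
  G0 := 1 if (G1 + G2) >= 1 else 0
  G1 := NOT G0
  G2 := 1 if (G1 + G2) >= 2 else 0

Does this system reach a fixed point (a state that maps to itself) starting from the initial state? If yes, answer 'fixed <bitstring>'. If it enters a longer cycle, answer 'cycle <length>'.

Answer: cycle 4

Derivation:
Step 0: 100
Step 1: G0=(0+0>=1)=0 G1=NOT G0=NOT 1=0 G2=(0+0>=2)=0 -> 000
Step 2: G0=(0+0>=1)=0 G1=NOT G0=NOT 0=1 G2=(0+0>=2)=0 -> 010
Step 3: G0=(1+0>=1)=1 G1=NOT G0=NOT 0=1 G2=(1+0>=2)=0 -> 110
Step 4: G0=(1+0>=1)=1 G1=NOT G0=NOT 1=0 G2=(1+0>=2)=0 -> 100
Cycle of length 4 starting at step 0 -> no fixed point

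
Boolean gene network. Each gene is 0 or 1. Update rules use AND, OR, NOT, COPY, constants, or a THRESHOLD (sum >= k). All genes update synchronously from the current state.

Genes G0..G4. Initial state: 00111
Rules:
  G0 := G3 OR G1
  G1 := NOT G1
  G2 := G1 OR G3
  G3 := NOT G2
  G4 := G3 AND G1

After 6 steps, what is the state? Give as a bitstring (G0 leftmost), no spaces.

Step 1: G0=G3|G1=1|0=1 G1=NOT G1=NOT 0=1 G2=G1|G3=0|1=1 G3=NOT G2=NOT 1=0 G4=G3&G1=1&0=0 -> 11100
Step 2: G0=G3|G1=0|1=1 G1=NOT G1=NOT 1=0 G2=G1|G3=1|0=1 G3=NOT G2=NOT 1=0 G4=G3&G1=0&1=0 -> 10100
Step 3: G0=G3|G1=0|0=0 G1=NOT G1=NOT 0=1 G2=G1|G3=0|0=0 G3=NOT G2=NOT 1=0 G4=G3&G1=0&0=0 -> 01000
Step 4: G0=G3|G1=0|1=1 G1=NOT G1=NOT 1=0 G2=G1|G3=1|0=1 G3=NOT G2=NOT 0=1 G4=G3&G1=0&1=0 -> 10110
Step 5: G0=G3|G1=1|0=1 G1=NOT G1=NOT 0=1 G2=G1|G3=0|1=1 G3=NOT G2=NOT 1=0 G4=G3&G1=1&0=0 -> 11100
Step 6: G0=G3|G1=0|1=1 G1=NOT G1=NOT 1=0 G2=G1|G3=1|0=1 G3=NOT G2=NOT 1=0 G4=G3&G1=0&1=0 -> 10100

10100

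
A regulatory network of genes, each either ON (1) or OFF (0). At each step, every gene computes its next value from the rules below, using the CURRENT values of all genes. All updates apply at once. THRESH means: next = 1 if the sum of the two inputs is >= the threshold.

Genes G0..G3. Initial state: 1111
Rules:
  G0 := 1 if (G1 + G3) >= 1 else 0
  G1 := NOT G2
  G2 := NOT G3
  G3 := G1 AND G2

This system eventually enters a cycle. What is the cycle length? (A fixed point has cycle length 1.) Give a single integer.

Answer: 3

Derivation:
Step 0: 1111
Step 1: G0=(1+1>=1)=1 G1=NOT G2=NOT 1=0 G2=NOT G3=NOT 1=0 G3=G1&G2=1&1=1 -> 1001
Step 2: G0=(0+1>=1)=1 G1=NOT G2=NOT 0=1 G2=NOT G3=NOT 1=0 G3=G1&G2=0&0=0 -> 1100
Step 3: G0=(1+0>=1)=1 G1=NOT G2=NOT 0=1 G2=NOT G3=NOT 0=1 G3=G1&G2=1&0=0 -> 1110
Step 4: G0=(1+0>=1)=1 G1=NOT G2=NOT 1=0 G2=NOT G3=NOT 0=1 G3=G1&G2=1&1=1 -> 1011
Step 5: G0=(0+1>=1)=1 G1=NOT G2=NOT 1=0 G2=NOT G3=NOT 1=0 G3=G1&G2=0&1=0 -> 1000
Step 6: G0=(0+0>=1)=0 G1=NOT G2=NOT 0=1 G2=NOT G3=NOT 0=1 G3=G1&G2=0&0=0 -> 0110
Step 7: G0=(1+0>=1)=1 G1=NOT G2=NOT 1=0 G2=NOT G3=NOT 0=1 G3=G1&G2=1&1=1 -> 1011
State from step 7 equals state from step 4 -> cycle length 3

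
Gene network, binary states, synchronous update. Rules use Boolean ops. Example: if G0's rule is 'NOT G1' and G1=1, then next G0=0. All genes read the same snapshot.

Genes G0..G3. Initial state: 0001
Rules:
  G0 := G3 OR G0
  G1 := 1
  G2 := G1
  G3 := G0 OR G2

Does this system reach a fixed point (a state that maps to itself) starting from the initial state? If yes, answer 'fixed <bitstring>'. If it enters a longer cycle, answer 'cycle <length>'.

Step 0: 0001
Step 1: G0=G3|G0=1|0=1 G1=1(const) G2=G1=0 G3=G0|G2=0|0=0 -> 1100
Step 2: G0=G3|G0=0|1=1 G1=1(const) G2=G1=1 G3=G0|G2=1|0=1 -> 1111
Step 3: G0=G3|G0=1|1=1 G1=1(const) G2=G1=1 G3=G0|G2=1|1=1 -> 1111
Fixed point reached at step 2: 1111

Answer: fixed 1111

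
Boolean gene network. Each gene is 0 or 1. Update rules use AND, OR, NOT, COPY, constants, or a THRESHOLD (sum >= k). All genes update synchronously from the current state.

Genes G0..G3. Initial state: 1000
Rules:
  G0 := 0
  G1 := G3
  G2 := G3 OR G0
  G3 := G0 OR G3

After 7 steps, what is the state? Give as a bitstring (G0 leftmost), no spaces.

Step 1: G0=0(const) G1=G3=0 G2=G3|G0=0|1=1 G3=G0|G3=1|0=1 -> 0011
Step 2: G0=0(const) G1=G3=1 G2=G3|G0=1|0=1 G3=G0|G3=0|1=1 -> 0111
Step 3: G0=0(const) G1=G3=1 G2=G3|G0=1|0=1 G3=G0|G3=0|1=1 -> 0111
Step 4: G0=0(const) G1=G3=1 G2=G3|G0=1|0=1 G3=G0|G3=0|1=1 -> 0111
Step 5: G0=0(const) G1=G3=1 G2=G3|G0=1|0=1 G3=G0|G3=0|1=1 -> 0111
Step 6: G0=0(const) G1=G3=1 G2=G3|G0=1|0=1 G3=G0|G3=0|1=1 -> 0111
Step 7: G0=0(const) G1=G3=1 G2=G3|G0=1|0=1 G3=G0|G3=0|1=1 -> 0111

0111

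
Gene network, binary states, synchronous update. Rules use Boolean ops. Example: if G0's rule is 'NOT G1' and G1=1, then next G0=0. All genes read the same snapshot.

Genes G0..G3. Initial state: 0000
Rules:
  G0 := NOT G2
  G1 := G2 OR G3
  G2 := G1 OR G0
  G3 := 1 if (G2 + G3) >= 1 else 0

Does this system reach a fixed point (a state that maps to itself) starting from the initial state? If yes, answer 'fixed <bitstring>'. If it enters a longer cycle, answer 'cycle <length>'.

Step 0: 0000
Step 1: G0=NOT G2=NOT 0=1 G1=G2|G3=0|0=0 G2=G1|G0=0|0=0 G3=(0+0>=1)=0 -> 1000
Step 2: G0=NOT G2=NOT 0=1 G1=G2|G3=0|0=0 G2=G1|G0=0|1=1 G3=(0+0>=1)=0 -> 1010
Step 3: G0=NOT G2=NOT 1=0 G1=G2|G3=1|0=1 G2=G1|G0=0|1=1 G3=(1+0>=1)=1 -> 0111
Step 4: G0=NOT G2=NOT 1=0 G1=G2|G3=1|1=1 G2=G1|G0=1|0=1 G3=(1+1>=1)=1 -> 0111
Fixed point reached at step 3: 0111

Answer: fixed 0111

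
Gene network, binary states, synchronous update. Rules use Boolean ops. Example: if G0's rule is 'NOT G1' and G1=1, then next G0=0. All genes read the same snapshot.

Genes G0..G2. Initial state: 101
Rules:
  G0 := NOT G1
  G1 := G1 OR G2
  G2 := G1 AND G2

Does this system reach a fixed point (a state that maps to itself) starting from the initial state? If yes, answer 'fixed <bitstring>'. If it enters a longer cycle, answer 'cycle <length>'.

Answer: fixed 010

Derivation:
Step 0: 101
Step 1: G0=NOT G1=NOT 0=1 G1=G1|G2=0|1=1 G2=G1&G2=0&1=0 -> 110
Step 2: G0=NOT G1=NOT 1=0 G1=G1|G2=1|0=1 G2=G1&G2=1&0=0 -> 010
Step 3: G0=NOT G1=NOT 1=0 G1=G1|G2=1|0=1 G2=G1&G2=1&0=0 -> 010
Fixed point reached at step 2: 010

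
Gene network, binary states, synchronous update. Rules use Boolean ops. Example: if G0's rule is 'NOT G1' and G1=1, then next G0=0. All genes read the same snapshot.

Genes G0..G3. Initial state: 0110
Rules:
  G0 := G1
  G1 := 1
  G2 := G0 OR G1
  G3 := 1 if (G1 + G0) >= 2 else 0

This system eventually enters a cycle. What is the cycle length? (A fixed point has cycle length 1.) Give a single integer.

Answer: 1

Derivation:
Step 0: 0110
Step 1: G0=G1=1 G1=1(const) G2=G0|G1=0|1=1 G3=(1+0>=2)=0 -> 1110
Step 2: G0=G1=1 G1=1(const) G2=G0|G1=1|1=1 G3=(1+1>=2)=1 -> 1111
Step 3: G0=G1=1 G1=1(const) G2=G0|G1=1|1=1 G3=(1+1>=2)=1 -> 1111
State from step 3 equals state from step 2 -> cycle length 1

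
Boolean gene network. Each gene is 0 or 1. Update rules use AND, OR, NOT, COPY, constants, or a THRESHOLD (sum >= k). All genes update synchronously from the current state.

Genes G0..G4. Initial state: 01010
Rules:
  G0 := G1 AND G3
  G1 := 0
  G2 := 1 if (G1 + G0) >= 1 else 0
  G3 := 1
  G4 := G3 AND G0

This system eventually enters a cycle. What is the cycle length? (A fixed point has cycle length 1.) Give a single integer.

Answer: 1

Derivation:
Step 0: 01010
Step 1: G0=G1&G3=1&1=1 G1=0(const) G2=(1+0>=1)=1 G3=1(const) G4=G3&G0=1&0=0 -> 10110
Step 2: G0=G1&G3=0&1=0 G1=0(const) G2=(0+1>=1)=1 G3=1(const) G4=G3&G0=1&1=1 -> 00111
Step 3: G0=G1&G3=0&1=0 G1=0(const) G2=(0+0>=1)=0 G3=1(const) G4=G3&G0=1&0=0 -> 00010
Step 4: G0=G1&G3=0&1=0 G1=0(const) G2=(0+0>=1)=0 G3=1(const) G4=G3&G0=1&0=0 -> 00010
State from step 4 equals state from step 3 -> cycle length 1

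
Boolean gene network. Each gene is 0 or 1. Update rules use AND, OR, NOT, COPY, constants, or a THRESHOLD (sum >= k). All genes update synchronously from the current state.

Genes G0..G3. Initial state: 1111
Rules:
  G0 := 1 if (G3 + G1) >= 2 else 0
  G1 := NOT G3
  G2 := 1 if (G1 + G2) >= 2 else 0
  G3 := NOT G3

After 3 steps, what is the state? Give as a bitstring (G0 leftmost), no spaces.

Step 1: G0=(1+1>=2)=1 G1=NOT G3=NOT 1=0 G2=(1+1>=2)=1 G3=NOT G3=NOT 1=0 -> 1010
Step 2: G0=(0+0>=2)=0 G1=NOT G3=NOT 0=1 G2=(0+1>=2)=0 G3=NOT G3=NOT 0=1 -> 0101
Step 3: G0=(1+1>=2)=1 G1=NOT G3=NOT 1=0 G2=(1+0>=2)=0 G3=NOT G3=NOT 1=0 -> 1000

1000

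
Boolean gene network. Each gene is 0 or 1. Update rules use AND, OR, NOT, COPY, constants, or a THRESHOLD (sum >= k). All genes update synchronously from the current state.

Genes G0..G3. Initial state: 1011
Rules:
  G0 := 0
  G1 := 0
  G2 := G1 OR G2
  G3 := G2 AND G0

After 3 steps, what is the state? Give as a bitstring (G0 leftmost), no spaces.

Step 1: G0=0(const) G1=0(const) G2=G1|G2=0|1=1 G3=G2&G0=1&1=1 -> 0011
Step 2: G0=0(const) G1=0(const) G2=G1|G2=0|1=1 G3=G2&G0=1&0=0 -> 0010
Step 3: G0=0(const) G1=0(const) G2=G1|G2=0|1=1 G3=G2&G0=1&0=0 -> 0010

0010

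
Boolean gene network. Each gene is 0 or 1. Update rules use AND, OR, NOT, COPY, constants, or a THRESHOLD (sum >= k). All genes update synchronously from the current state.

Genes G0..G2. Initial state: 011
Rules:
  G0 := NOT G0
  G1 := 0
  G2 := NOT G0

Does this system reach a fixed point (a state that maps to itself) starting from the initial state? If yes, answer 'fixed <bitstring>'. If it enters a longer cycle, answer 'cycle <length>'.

Answer: cycle 2

Derivation:
Step 0: 011
Step 1: G0=NOT G0=NOT 0=1 G1=0(const) G2=NOT G0=NOT 0=1 -> 101
Step 2: G0=NOT G0=NOT 1=0 G1=0(const) G2=NOT G0=NOT 1=0 -> 000
Step 3: G0=NOT G0=NOT 0=1 G1=0(const) G2=NOT G0=NOT 0=1 -> 101
Cycle of length 2 starting at step 1 -> no fixed point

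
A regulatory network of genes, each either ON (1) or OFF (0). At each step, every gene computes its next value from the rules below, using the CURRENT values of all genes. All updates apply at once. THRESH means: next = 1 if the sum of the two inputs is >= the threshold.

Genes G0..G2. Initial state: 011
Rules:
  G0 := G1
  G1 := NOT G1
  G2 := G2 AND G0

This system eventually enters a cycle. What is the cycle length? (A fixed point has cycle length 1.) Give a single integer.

Step 0: 011
Step 1: G0=G1=1 G1=NOT G1=NOT 1=0 G2=G2&G0=1&0=0 -> 100
Step 2: G0=G1=0 G1=NOT G1=NOT 0=1 G2=G2&G0=0&1=0 -> 010
Step 3: G0=G1=1 G1=NOT G1=NOT 1=0 G2=G2&G0=0&0=0 -> 100
State from step 3 equals state from step 1 -> cycle length 2

Answer: 2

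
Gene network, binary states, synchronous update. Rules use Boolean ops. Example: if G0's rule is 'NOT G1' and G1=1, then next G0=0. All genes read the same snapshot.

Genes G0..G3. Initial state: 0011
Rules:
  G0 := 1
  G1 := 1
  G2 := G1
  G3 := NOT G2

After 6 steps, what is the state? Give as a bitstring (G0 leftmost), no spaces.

Step 1: G0=1(const) G1=1(const) G2=G1=0 G3=NOT G2=NOT 1=0 -> 1100
Step 2: G0=1(const) G1=1(const) G2=G1=1 G3=NOT G2=NOT 0=1 -> 1111
Step 3: G0=1(const) G1=1(const) G2=G1=1 G3=NOT G2=NOT 1=0 -> 1110
Step 4: G0=1(const) G1=1(const) G2=G1=1 G3=NOT G2=NOT 1=0 -> 1110
Step 5: G0=1(const) G1=1(const) G2=G1=1 G3=NOT G2=NOT 1=0 -> 1110
Step 6: G0=1(const) G1=1(const) G2=G1=1 G3=NOT G2=NOT 1=0 -> 1110

1110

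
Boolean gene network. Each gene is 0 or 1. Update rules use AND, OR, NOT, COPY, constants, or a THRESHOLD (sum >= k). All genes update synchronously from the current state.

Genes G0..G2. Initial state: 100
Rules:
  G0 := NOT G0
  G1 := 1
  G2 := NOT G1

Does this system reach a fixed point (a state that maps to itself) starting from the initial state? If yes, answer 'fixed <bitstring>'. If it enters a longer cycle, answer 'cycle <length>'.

Answer: cycle 2

Derivation:
Step 0: 100
Step 1: G0=NOT G0=NOT 1=0 G1=1(const) G2=NOT G1=NOT 0=1 -> 011
Step 2: G0=NOT G0=NOT 0=1 G1=1(const) G2=NOT G1=NOT 1=0 -> 110
Step 3: G0=NOT G0=NOT 1=0 G1=1(const) G2=NOT G1=NOT 1=0 -> 010
Step 4: G0=NOT G0=NOT 0=1 G1=1(const) G2=NOT G1=NOT 1=0 -> 110
Cycle of length 2 starting at step 2 -> no fixed point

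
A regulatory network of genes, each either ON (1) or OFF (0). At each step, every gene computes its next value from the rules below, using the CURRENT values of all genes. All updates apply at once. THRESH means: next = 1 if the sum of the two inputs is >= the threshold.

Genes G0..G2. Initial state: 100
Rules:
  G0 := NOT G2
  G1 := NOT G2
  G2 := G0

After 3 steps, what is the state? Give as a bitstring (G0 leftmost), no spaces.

Step 1: G0=NOT G2=NOT 0=1 G1=NOT G2=NOT 0=1 G2=G0=1 -> 111
Step 2: G0=NOT G2=NOT 1=0 G1=NOT G2=NOT 1=0 G2=G0=1 -> 001
Step 3: G0=NOT G2=NOT 1=0 G1=NOT G2=NOT 1=0 G2=G0=0 -> 000

000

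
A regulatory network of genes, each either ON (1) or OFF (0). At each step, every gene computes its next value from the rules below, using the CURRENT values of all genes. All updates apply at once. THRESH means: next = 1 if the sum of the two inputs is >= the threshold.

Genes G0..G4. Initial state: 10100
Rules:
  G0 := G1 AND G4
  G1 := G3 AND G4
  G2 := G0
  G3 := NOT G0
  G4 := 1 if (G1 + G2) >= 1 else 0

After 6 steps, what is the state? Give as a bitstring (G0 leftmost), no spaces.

Step 1: G0=G1&G4=0&0=0 G1=G3&G4=0&0=0 G2=G0=1 G3=NOT G0=NOT 1=0 G4=(0+1>=1)=1 -> 00101
Step 2: G0=G1&G4=0&1=0 G1=G3&G4=0&1=0 G2=G0=0 G3=NOT G0=NOT 0=1 G4=(0+1>=1)=1 -> 00011
Step 3: G0=G1&G4=0&1=0 G1=G3&G4=1&1=1 G2=G0=0 G3=NOT G0=NOT 0=1 G4=(0+0>=1)=0 -> 01010
Step 4: G0=G1&G4=1&0=0 G1=G3&G4=1&0=0 G2=G0=0 G3=NOT G0=NOT 0=1 G4=(1+0>=1)=1 -> 00011
Step 5: G0=G1&G4=0&1=0 G1=G3&G4=1&1=1 G2=G0=0 G3=NOT G0=NOT 0=1 G4=(0+0>=1)=0 -> 01010
Step 6: G0=G1&G4=1&0=0 G1=G3&G4=1&0=0 G2=G0=0 G3=NOT G0=NOT 0=1 G4=(1+0>=1)=1 -> 00011

00011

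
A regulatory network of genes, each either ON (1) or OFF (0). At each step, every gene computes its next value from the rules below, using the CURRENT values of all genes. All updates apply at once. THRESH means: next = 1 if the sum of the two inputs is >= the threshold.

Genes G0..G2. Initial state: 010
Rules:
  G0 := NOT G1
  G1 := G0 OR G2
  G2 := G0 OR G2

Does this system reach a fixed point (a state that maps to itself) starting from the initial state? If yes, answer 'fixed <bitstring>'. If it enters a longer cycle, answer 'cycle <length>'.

Step 0: 010
Step 1: G0=NOT G1=NOT 1=0 G1=G0|G2=0|0=0 G2=G0|G2=0|0=0 -> 000
Step 2: G0=NOT G1=NOT 0=1 G1=G0|G2=0|0=0 G2=G0|G2=0|0=0 -> 100
Step 3: G0=NOT G1=NOT 0=1 G1=G0|G2=1|0=1 G2=G0|G2=1|0=1 -> 111
Step 4: G0=NOT G1=NOT 1=0 G1=G0|G2=1|1=1 G2=G0|G2=1|1=1 -> 011
Step 5: G0=NOT G1=NOT 1=0 G1=G0|G2=0|1=1 G2=G0|G2=0|1=1 -> 011
Fixed point reached at step 4: 011

Answer: fixed 011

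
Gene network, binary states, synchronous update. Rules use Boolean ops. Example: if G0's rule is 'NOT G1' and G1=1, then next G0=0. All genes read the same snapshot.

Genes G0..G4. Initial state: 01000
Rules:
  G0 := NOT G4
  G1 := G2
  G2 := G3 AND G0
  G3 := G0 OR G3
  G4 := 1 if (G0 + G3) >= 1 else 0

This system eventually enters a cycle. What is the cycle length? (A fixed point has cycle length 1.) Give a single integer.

Step 0: 01000
Step 1: G0=NOT G4=NOT 0=1 G1=G2=0 G2=G3&G0=0&0=0 G3=G0|G3=0|0=0 G4=(0+0>=1)=0 -> 10000
Step 2: G0=NOT G4=NOT 0=1 G1=G2=0 G2=G3&G0=0&1=0 G3=G0|G3=1|0=1 G4=(1+0>=1)=1 -> 10011
Step 3: G0=NOT G4=NOT 1=0 G1=G2=0 G2=G3&G0=1&1=1 G3=G0|G3=1|1=1 G4=(1+1>=1)=1 -> 00111
Step 4: G0=NOT G4=NOT 1=0 G1=G2=1 G2=G3&G0=1&0=0 G3=G0|G3=0|1=1 G4=(0+1>=1)=1 -> 01011
Step 5: G0=NOT G4=NOT 1=0 G1=G2=0 G2=G3&G0=1&0=0 G3=G0|G3=0|1=1 G4=(0+1>=1)=1 -> 00011
Step 6: G0=NOT G4=NOT 1=0 G1=G2=0 G2=G3&G0=1&0=0 G3=G0|G3=0|1=1 G4=(0+1>=1)=1 -> 00011
State from step 6 equals state from step 5 -> cycle length 1

Answer: 1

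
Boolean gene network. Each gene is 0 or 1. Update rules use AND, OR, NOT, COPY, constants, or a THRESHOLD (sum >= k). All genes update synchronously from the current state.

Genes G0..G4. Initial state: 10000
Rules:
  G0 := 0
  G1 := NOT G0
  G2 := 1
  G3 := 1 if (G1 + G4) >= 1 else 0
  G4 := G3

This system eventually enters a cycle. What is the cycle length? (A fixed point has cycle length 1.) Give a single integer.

Answer: 1

Derivation:
Step 0: 10000
Step 1: G0=0(const) G1=NOT G0=NOT 1=0 G2=1(const) G3=(0+0>=1)=0 G4=G3=0 -> 00100
Step 2: G0=0(const) G1=NOT G0=NOT 0=1 G2=1(const) G3=(0+0>=1)=0 G4=G3=0 -> 01100
Step 3: G0=0(const) G1=NOT G0=NOT 0=1 G2=1(const) G3=(1+0>=1)=1 G4=G3=0 -> 01110
Step 4: G0=0(const) G1=NOT G0=NOT 0=1 G2=1(const) G3=(1+0>=1)=1 G4=G3=1 -> 01111
Step 5: G0=0(const) G1=NOT G0=NOT 0=1 G2=1(const) G3=(1+1>=1)=1 G4=G3=1 -> 01111
State from step 5 equals state from step 4 -> cycle length 1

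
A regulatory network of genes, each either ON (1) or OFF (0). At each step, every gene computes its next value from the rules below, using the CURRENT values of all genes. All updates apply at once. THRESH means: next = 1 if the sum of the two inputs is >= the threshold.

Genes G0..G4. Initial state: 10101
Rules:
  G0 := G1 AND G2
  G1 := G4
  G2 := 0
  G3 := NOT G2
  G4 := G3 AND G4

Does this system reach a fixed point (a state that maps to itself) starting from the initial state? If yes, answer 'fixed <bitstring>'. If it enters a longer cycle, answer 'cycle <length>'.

Answer: fixed 00010

Derivation:
Step 0: 10101
Step 1: G0=G1&G2=0&1=0 G1=G4=1 G2=0(const) G3=NOT G2=NOT 1=0 G4=G3&G4=0&1=0 -> 01000
Step 2: G0=G1&G2=1&0=0 G1=G4=0 G2=0(const) G3=NOT G2=NOT 0=1 G4=G3&G4=0&0=0 -> 00010
Step 3: G0=G1&G2=0&0=0 G1=G4=0 G2=0(const) G3=NOT G2=NOT 0=1 G4=G3&G4=1&0=0 -> 00010
Fixed point reached at step 2: 00010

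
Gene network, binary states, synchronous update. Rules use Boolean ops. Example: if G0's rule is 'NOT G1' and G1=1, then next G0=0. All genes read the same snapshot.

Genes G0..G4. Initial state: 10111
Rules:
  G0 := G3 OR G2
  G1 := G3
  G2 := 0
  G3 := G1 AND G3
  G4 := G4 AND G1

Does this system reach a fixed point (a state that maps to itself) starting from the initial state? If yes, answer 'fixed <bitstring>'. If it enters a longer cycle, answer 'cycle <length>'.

Step 0: 10111
Step 1: G0=G3|G2=1|1=1 G1=G3=1 G2=0(const) G3=G1&G3=0&1=0 G4=G4&G1=1&0=0 -> 11000
Step 2: G0=G3|G2=0|0=0 G1=G3=0 G2=0(const) G3=G1&G3=1&0=0 G4=G4&G1=0&1=0 -> 00000
Step 3: G0=G3|G2=0|0=0 G1=G3=0 G2=0(const) G3=G1&G3=0&0=0 G4=G4&G1=0&0=0 -> 00000
Fixed point reached at step 2: 00000

Answer: fixed 00000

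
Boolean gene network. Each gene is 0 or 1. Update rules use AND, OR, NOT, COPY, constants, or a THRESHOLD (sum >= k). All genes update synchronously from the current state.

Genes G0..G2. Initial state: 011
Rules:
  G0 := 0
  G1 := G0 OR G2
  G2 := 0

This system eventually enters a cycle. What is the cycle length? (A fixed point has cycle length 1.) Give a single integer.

Answer: 1

Derivation:
Step 0: 011
Step 1: G0=0(const) G1=G0|G2=0|1=1 G2=0(const) -> 010
Step 2: G0=0(const) G1=G0|G2=0|0=0 G2=0(const) -> 000
Step 3: G0=0(const) G1=G0|G2=0|0=0 G2=0(const) -> 000
State from step 3 equals state from step 2 -> cycle length 1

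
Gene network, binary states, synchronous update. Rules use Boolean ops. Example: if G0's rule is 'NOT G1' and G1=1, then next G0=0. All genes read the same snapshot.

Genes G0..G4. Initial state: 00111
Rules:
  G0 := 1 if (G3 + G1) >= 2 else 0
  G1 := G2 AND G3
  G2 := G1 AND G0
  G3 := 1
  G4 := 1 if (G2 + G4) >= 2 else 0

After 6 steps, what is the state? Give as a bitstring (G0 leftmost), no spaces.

Step 1: G0=(1+0>=2)=0 G1=G2&G3=1&1=1 G2=G1&G0=0&0=0 G3=1(const) G4=(1+1>=2)=1 -> 01011
Step 2: G0=(1+1>=2)=1 G1=G2&G3=0&1=0 G2=G1&G0=1&0=0 G3=1(const) G4=(0+1>=2)=0 -> 10010
Step 3: G0=(1+0>=2)=0 G1=G2&G3=0&1=0 G2=G1&G0=0&1=0 G3=1(const) G4=(0+0>=2)=0 -> 00010
Step 4: G0=(1+0>=2)=0 G1=G2&G3=0&1=0 G2=G1&G0=0&0=0 G3=1(const) G4=(0+0>=2)=0 -> 00010
Step 5: G0=(1+0>=2)=0 G1=G2&G3=0&1=0 G2=G1&G0=0&0=0 G3=1(const) G4=(0+0>=2)=0 -> 00010
Step 6: G0=(1+0>=2)=0 G1=G2&G3=0&1=0 G2=G1&G0=0&0=0 G3=1(const) G4=(0+0>=2)=0 -> 00010

00010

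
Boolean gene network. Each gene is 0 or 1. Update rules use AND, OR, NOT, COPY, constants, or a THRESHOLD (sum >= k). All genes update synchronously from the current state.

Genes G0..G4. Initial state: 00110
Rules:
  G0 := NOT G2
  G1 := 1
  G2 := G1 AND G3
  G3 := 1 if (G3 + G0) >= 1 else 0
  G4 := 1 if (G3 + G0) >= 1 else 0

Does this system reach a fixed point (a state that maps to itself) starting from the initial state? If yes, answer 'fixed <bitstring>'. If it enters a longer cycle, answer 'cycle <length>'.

Step 0: 00110
Step 1: G0=NOT G2=NOT 1=0 G1=1(const) G2=G1&G3=0&1=0 G3=(1+0>=1)=1 G4=(1+0>=1)=1 -> 01011
Step 2: G0=NOT G2=NOT 0=1 G1=1(const) G2=G1&G3=1&1=1 G3=(1+0>=1)=1 G4=(1+0>=1)=1 -> 11111
Step 3: G0=NOT G2=NOT 1=0 G1=1(const) G2=G1&G3=1&1=1 G3=(1+1>=1)=1 G4=(1+1>=1)=1 -> 01111
Step 4: G0=NOT G2=NOT 1=0 G1=1(const) G2=G1&G3=1&1=1 G3=(1+0>=1)=1 G4=(1+0>=1)=1 -> 01111
Fixed point reached at step 3: 01111

Answer: fixed 01111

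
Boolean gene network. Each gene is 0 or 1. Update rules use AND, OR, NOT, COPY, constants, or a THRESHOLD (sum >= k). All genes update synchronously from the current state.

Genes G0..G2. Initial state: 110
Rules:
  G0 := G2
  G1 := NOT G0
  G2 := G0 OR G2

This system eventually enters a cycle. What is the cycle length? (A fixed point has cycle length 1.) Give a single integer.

Answer: 1

Derivation:
Step 0: 110
Step 1: G0=G2=0 G1=NOT G0=NOT 1=0 G2=G0|G2=1|0=1 -> 001
Step 2: G0=G2=1 G1=NOT G0=NOT 0=1 G2=G0|G2=0|1=1 -> 111
Step 3: G0=G2=1 G1=NOT G0=NOT 1=0 G2=G0|G2=1|1=1 -> 101
Step 4: G0=G2=1 G1=NOT G0=NOT 1=0 G2=G0|G2=1|1=1 -> 101
State from step 4 equals state from step 3 -> cycle length 1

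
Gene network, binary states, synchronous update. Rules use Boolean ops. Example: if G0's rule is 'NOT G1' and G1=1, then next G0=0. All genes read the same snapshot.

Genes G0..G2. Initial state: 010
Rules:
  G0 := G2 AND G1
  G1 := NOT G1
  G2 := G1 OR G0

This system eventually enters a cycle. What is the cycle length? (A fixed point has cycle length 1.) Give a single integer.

Step 0: 010
Step 1: G0=G2&G1=0&1=0 G1=NOT G1=NOT 1=0 G2=G1|G0=1|0=1 -> 001
Step 2: G0=G2&G1=1&0=0 G1=NOT G1=NOT 0=1 G2=G1|G0=0|0=0 -> 010
State from step 2 equals state from step 0 -> cycle length 2

Answer: 2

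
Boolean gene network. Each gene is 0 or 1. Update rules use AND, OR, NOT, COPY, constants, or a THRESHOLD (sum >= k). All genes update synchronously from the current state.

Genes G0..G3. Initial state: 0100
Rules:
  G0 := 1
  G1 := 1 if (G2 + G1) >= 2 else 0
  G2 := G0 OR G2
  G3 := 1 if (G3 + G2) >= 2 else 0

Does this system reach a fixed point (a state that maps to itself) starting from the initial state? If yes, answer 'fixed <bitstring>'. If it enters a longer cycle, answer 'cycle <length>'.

Step 0: 0100
Step 1: G0=1(const) G1=(0+1>=2)=0 G2=G0|G2=0|0=0 G3=(0+0>=2)=0 -> 1000
Step 2: G0=1(const) G1=(0+0>=2)=0 G2=G0|G2=1|0=1 G3=(0+0>=2)=0 -> 1010
Step 3: G0=1(const) G1=(1+0>=2)=0 G2=G0|G2=1|1=1 G3=(0+1>=2)=0 -> 1010
Fixed point reached at step 2: 1010

Answer: fixed 1010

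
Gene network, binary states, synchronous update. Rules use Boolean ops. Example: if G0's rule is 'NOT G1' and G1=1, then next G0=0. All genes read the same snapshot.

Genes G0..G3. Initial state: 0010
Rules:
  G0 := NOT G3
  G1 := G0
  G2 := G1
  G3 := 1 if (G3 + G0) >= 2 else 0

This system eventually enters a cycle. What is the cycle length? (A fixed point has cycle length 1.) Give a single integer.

Step 0: 0010
Step 1: G0=NOT G3=NOT 0=1 G1=G0=0 G2=G1=0 G3=(0+0>=2)=0 -> 1000
Step 2: G0=NOT G3=NOT 0=1 G1=G0=1 G2=G1=0 G3=(0+1>=2)=0 -> 1100
Step 3: G0=NOT G3=NOT 0=1 G1=G0=1 G2=G1=1 G3=(0+1>=2)=0 -> 1110
Step 4: G0=NOT G3=NOT 0=1 G1=G0=1 G2=G1=1 G3=(0+1>=2)=0 -> 1110
State from step 4 equals state from step 3 -> cycle length 1

Answer: 1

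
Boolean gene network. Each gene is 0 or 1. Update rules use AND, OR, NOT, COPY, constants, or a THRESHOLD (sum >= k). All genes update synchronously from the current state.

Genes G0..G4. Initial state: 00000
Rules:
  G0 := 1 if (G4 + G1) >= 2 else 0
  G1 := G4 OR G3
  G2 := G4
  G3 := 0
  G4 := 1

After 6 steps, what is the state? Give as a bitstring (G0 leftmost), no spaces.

Step 1: G0=(0+0>=2)=0 G1=G4|G3=0|0=0 G2=G4=0 G3=0(const) G4=1(const) -> 00001
Step 2: G0=(1+0>=2)=0 G1=G4|G3=1|0=1 G2=G4=1 G3=0(const) G4=1(const) -> 01101
Step 3: G0=(1+1>=2)=1 G1=G4|G3=1|0=1 G2=G4=1 G3=0(const) G4=1(const) -> 11101
Step 4: G0=(1+1>=2)=1 G1=G4|G3=1|0=1 G2=G4=1 G3=0(const) G4=1(const) -> 11101
Step 5: G0=(1+1>=2)=1 G1=G4|G3=1|0=1 G2=G4=1 G3=0(const) G4=1(const) -> 11101
Step 6: G0=(1+1>=2)=1 G1=G4|G3=1|0=1 G2=G4=1 G3=0(const) G4=1(const) -> 11101

11101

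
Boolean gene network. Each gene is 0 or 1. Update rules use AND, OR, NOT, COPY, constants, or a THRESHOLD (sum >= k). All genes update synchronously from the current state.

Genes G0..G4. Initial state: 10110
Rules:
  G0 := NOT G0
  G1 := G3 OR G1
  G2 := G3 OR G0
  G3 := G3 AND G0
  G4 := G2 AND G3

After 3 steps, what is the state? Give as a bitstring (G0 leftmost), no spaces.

Step 1: G0=NOT G0=NOT 1=0 G1=G3|G1=1|0=1 G2=G3|G0=1|1=1 G3=G3&G0=1&1=1 G4=G2&G3=1&1=1 -> 01111
Step 2: G0=NOT G0=NOT 0=1 G1=G3|G1=1|1=1 G2=G3|G0=1|0=1 G3=G3&G0=1&0=0 G4=G2&G3=1&1=1 -> 11101
Step 3: G0=NOT G0=NOT 1=0 G1=G3|G1=0|1=1 G2=G3|G0=0|1=1 G3=G3&G0=0&1=0 G4=G2&G3=1&0=0 -> 01100

01100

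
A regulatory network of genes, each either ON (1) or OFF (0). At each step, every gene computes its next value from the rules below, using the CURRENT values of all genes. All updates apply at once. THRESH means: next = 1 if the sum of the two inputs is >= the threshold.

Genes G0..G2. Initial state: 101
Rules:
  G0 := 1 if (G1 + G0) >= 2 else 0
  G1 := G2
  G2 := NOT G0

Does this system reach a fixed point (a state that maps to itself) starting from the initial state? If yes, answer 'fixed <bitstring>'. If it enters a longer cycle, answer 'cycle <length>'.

Step 0: 101
Step 1: G0=(0+1>=2)=0 G1=G2=1 G2=NOT G0=NOT 1=0 -> 010
Step 2: G0=(1+0>=2)=0 G1=G2=0 G2=NOT G0=NOT 0=1 -> 001
Step 3: G0=(0+0>=2)=0 G1=G2=1 G2=NOT G0=NOT 0=1 -> 011
Step 4: G0=(1+0>=2)=0 G1=G2=1 G2=NOT G0=NOT 0=1 -> 011
Fixed point reached at step 3: 011

Answer: fixed 011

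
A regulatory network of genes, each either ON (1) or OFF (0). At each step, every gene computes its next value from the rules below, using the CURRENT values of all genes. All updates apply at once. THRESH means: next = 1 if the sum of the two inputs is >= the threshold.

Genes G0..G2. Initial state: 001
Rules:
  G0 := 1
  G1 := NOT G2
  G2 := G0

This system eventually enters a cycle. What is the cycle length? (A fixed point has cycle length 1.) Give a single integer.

Step 0: 001
Step 1: G0=1(const) G1=NOT G2=NOT 1=0 G2=G0=0 -> 100
Step 2: G0=1(const) G1=NOT G2=NOT 0=1 G2=G0=1 -> 111
Step 3: G0=1(const) G1=NOT G2=NOT 1=0 G2=G0=1 -> 101
Step 4: G0=1(const) G1=NOT G2=NOT 1=0 G2=G0=1 -> 101
State from step 4 equals state from step 3 -> cycle length 1

Answer: 1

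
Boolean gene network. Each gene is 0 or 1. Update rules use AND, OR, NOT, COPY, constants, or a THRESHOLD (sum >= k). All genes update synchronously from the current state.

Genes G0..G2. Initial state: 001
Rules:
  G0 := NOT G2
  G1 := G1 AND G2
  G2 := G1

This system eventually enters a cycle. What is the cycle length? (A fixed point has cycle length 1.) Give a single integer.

Step 0: 001
Step 1: G0=NOT G2=NOT 1=0 G1=G1&G2=0&1=0 G2=G1=0 -> 000
Step 2: G0=NOT G2=NOT 0=1 G1=G1&G2=0&0=0 G2=G1=0 -> 100
Step 3: G0=NOT G2=NOT 0=1 G1=G1&G2=0&0=0 G2=G1=0 -> 100
State from step 3 equals state from step 2 -> cycle length 1

Answer: 1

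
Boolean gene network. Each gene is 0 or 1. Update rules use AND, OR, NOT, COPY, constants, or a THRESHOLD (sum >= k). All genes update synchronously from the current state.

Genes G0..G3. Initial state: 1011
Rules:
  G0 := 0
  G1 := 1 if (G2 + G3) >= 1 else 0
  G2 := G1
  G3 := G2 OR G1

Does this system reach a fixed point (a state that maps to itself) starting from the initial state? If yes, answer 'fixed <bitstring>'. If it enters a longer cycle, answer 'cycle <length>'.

Answer: fixed 0111

Derivation:
Step 0: 1011
Step 1: G0=0(const) G1=(1+1>=1)=1 G2=G1=0 G3=G2|G1=1|0=1 -> 0101
Step 2: G0=0(const) G1=(0+1>=1)=1 G2=G1=1 G3=G2|G1=0|1=1 -> 0111
Step 3: G0=0(const) G1=(1+1>=1)=1 G2=G1=1 G3=G2|G1=1|1=1 -> 0111
Fixed point reached at step 2: 0111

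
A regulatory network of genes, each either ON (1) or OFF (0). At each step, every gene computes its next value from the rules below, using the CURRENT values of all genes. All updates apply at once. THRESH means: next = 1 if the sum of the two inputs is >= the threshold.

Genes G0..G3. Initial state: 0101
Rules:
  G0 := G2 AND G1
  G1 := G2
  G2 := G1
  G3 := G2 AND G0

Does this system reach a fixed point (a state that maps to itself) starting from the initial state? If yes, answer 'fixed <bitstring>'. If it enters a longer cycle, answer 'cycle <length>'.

Answer: cycle 2

Derivation:
Step 0: 0101
Step 1: G0=G2&G1=0&1=0 G1=G2=0 G2=G1=1 G3=G2&G0=0&0=0 -> 0010
Step 2: G0=G2&G1=1&0=0 G1=G2=1 G2=G1=0 G3=G2&G0=1&0=0 -> 0100
Step 3: G0=G2&G1=0&1=0 G1=G2=0 G2=G1=1 G3=G2&G0=0&0=0 -> 0010
Cycle of length 2 starting at step 1 -> no fixed point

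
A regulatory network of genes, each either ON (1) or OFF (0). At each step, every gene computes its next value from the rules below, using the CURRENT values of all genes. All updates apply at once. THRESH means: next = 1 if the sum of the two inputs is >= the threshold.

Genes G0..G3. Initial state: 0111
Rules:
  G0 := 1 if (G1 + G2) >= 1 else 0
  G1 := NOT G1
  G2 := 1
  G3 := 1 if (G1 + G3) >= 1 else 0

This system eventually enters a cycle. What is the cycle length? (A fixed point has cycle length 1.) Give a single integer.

Step 0: 0111
Step 1: G0=(1+1>=1)=1 G1=NOT G1=NOT 1=0 G2=1(const) G3=(1+1>=1)=1 -> 1011
Step 2: G0=(0+1>=1)=1 G1=NOT G1=NOT 0=1 G2=1(const) G3=(0+1>=1)=1 -> 1111
Step 3: G0=(1+1>=1)=1 G1=NOT G1=NOT 1=0 G2=1(const) G3=(1+1>=1)=1 -> 1011
State from step 3 equals state from step 1 -> cycle length 2

Answer: 2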